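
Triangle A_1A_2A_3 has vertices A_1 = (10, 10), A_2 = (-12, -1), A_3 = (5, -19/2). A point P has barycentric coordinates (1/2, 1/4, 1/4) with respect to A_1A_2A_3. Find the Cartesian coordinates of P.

(13/4, 19/8)

P = (1/2)·A_1 + (1/4)·A_2 + (1/4)·A_3.
x-coordinate: (1/2)·10 + (1/4)·(-12) + (1/4)·5 = 13/4.
y-coordinate: (1/2)·10 + (1/4)·(-1) + (1/4)·(-19/2) = 19/8.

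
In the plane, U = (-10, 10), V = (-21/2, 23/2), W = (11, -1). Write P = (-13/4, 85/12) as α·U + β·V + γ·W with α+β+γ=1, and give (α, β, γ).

Signed area of the reference triangle: [UVW] = ½·((-10)·(23/2−(-1)) + (-21/2)·(-1−10) + 11·(10−(23/2))) = ½·(-125 + 231/2 − 33/2) = -13.
[PVW] = ½·((-13/4)·(23/2−(-1)) + (-21/2)·(-1−(85/12)) + 11·(85/12−(23/2))) = ½·(-325/8 + 679/8 − 583/12) = -13/6, so the U-coordinate is (-13/6)/(-13) = 1/6.
[UPW] = ½·((-10)·(85/12−(-1)) + (-13/4)·(-1−10) + 11·(10−(85/12))) = ½·(-485/6 + 143/4 + 385/12) = -13/2, so the V-coordinate is 1/2.
[UVP] = ½·((-10)·(23/2−(85/12)) + (-21/2)·(85/12−10) + (-13/4)·(10−(23/2))) = ½·(-265/6 + 245/8 + 39/8) = -13/3, so the W-coordinate is 1/3.

(1/6, 1/2, 1/3)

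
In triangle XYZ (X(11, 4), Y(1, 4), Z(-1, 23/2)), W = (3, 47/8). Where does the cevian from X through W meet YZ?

(1/3, 13/2)

Barycentric coordinates of W with respect to XYZ: (1/4, 1/2, 1/4).
On side YZ the X-coordinate is zero; dropping W's X-weight 1/4 and renormalizing the remaining 1/2 : 1/4 gives weights 2/3, 1/3 on Y, Z.
V = (2/3)·(1, 4) + (1/3)·(-1, 23/2) = (1/3, 13/2).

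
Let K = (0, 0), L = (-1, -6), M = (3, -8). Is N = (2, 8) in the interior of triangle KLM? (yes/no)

Barycentric coordinates of N: (31/13, -20/13, 2/13).
The three coordinates are positive, negative, positive; a point is interior exactly when all three are positive.

no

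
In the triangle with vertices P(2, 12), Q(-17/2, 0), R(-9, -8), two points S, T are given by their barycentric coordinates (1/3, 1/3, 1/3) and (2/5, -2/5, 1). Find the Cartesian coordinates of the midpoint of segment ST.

(-299/60, -14/15)

Barycentric coordinates of the midpoint are the average: (11/30, -1/30, 2/3).
Converting: (11/30)·P + (-1/30)·Q + (2/3)·R = (-299/60, -14/15).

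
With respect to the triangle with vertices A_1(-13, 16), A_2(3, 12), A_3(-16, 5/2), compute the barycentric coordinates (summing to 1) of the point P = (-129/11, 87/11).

(3/11, 2/11, 6/11)

Signed area of the reference triangle: [A_1A_2A_3] = ½·((-13)·(12−(5/2)) + 3·(5/2−16) + (-16)·(16−12)) = ½·(-247/2 − 81/2 − 64) = -114.
[PA_2A_3] = ½·((-129/11)·(12−(5/2)) + 3·(5/2−(87/11)) + (-16)·(87/11−12)) = ½·(-2451/22 − 357/22 + 720/11) = -342/11, so the A_1-coordinate is (-342/11)/(-114) = 3/11.
[A_1PA_3] = ½·((-13)·(87/11−(5/2)) + (-129/11)·(5/2−16) + (-16)·(16−(87/11))) = ½·(-1547/22 + 3483/22 − 1424/11) = -228/11, so the A_2-coordinate is 2/11.
[A_1A_2P] = ½·((-13)·(12−(87/11)) + 3·(87/11−16) + (-129/11)·(16−12)) = ½·(-585/11 − 267/11 − 516/11) = -684/11, so the A_3-coordinate is 6/11.
Check: 3/11 + 2/11 + 6/11 = 1.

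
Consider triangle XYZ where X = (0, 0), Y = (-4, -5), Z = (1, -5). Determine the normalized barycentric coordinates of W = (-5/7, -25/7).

(2/7, 2/7, 3/7)

Signed area of the reference triangle: [XYZ] = ½·(0·(-5−(-5)) + (-4)·(-5−0) + 1·(0−(-5))) = ½·(0 + 20 + 5) = 25/2.
[WYZ] = ½·((-5/7)·(-5−(-5)) + (-4)·(-5−(-25/7)) + 1·(-25/7−(-5))) = ½·(0 + 40/7 + 10/7) = 25/7, so the X-coordinate is (25/7)/(25/2) = 2/7.
[XWZ] = ½·(0·(-25/7−(-5)) + (-5/7)·(-5−0) + 1·(0−(-25/7))) = ½·(0 + 25/7 + 25/7) = 25/7, so the Y-coordinate is 2/7.
[XYW] = ½·(0·(-5−(-25/7)) + (-4)·(-25/7−0) + (-5/7)·(0−(-5))) = ½·(0 + 100/7 − 25/7) = 75/14, so the Z-coordinate is 3/7.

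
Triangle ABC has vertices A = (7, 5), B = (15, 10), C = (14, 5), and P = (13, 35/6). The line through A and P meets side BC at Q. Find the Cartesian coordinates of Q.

Barycentric coordinates of P with respect to ABC: (1/6, 1/6, 2/3).
On side BC the A-coordinate is zero; dropping P's A-weight 1/6 and renormalizing the remaining 1/6 : 2/3 gives weights 1/5, 4/5 on B, C.
Q = (1/5)·(15, 10) + (4/5)·(14, 5) = (71/5, 6).

(71/5, 6)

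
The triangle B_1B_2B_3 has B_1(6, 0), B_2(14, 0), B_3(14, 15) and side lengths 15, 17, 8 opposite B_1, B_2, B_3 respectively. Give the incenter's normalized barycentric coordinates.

(3/8, 17/40, 1/5)

The incenter has barycentric coordinates proportional to the opposite side lengths: (15 : 17 : 8).
Normalizing by 15+17+8 = 40 gives (3/8, 17/40, 1/5).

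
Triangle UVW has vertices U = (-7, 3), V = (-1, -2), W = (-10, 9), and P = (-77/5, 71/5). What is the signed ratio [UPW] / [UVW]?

[UVW] = ½·((-7)·(-2−9) + (-1)·(9−3) + (-10)·(3−(-2))) = ½·(77 − 6 − 50) = 21/2.
[UPW] = ½·((-7)·(71/5−9) + (-77/5)·(9−3) + (-10)·(3−(71/5))) = ½·(-182/5 − 462/5 + 112) = -42/5, so the ratio is (-42/5)/(21/2) = -4/5.

-4/5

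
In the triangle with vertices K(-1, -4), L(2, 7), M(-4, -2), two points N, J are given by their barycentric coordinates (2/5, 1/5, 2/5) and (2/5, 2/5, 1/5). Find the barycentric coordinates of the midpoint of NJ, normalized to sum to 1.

Since both coordinate triples sum to 1, the midpoint's barycentrics are the componentwise average.
(2/5+2/5)/2 = 2/5; similarly 3/10 and 3/10.

(2/5, 3/10, 3/10)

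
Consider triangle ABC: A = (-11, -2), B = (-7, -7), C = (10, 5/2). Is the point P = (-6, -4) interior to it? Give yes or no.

Barycentric coordinates of P: (83/246, 43/82, 17/123).
The three coordinates are positive, positive, positive; a point is interior exactly when all three are positive.

yes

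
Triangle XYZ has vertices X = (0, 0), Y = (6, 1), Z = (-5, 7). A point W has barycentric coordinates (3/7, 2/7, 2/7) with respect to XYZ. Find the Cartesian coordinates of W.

W = (3/7)·X + (2/7)·Y + (2/7)·Z.
x-coordinate: (3/7)·0 + (2/7)·6 + (2/7)·(-5) = 2/7.
y-coordinate: (3/7)·0 + (2/7)·1 + (2/7)·7 = 16/7.

(2/7, 16/7)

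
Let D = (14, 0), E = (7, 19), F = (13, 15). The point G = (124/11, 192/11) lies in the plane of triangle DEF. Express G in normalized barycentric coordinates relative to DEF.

Signed area of the reference triangle: [DEF] = ½·(14·(19−15) + 7·(15−0) + 13·(0−19)) = ½·(56 + 105 − 247) = -43.
[GEF] = ½·((124/11)·(19−15) + 7·(15−(192/11)) + 13·(192/11−19)) = ½·(496/11 − 189/11 − 221/11) = 43/11, so the D-coordinate is (43/11)/(-43) = -1/11.
[DGF] = ½·(14·(192/11−15) + (124/11)·(15−0) + 13·(0−(192/11))) = ½·(378/11 + 1860/11 − 2496/11) = -129/11, so the E-coordinate is 3/11.
[DEG] = ½·(14·(19−(192/11)) + 7·(192/11−0) + (124/11)·(0−19)) = ½·(238/11 + 1344/11 − 2356/11) = -387/11, so the F-coordinate is 9/11.

(-1/11, 3/11, 9/11)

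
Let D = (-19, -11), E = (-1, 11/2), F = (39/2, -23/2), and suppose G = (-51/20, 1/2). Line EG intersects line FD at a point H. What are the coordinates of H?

Barycentric coordinates of G with respect to DEF: (1/5, 7/10, 1/10).
On side FD the E-coordinate is zero; dropping G's E-weight 7/10 and renormalizing the remaining 1/10 : 1/5 gives weights 1/3, 2/3 on F, D.
H = (1/3)·(39/2, -23/2) + (2/3)·(-19, -11) = (-37/6, -67/6).

(-37/6, -67/6)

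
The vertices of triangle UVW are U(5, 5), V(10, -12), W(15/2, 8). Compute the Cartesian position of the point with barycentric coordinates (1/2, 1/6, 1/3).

P = (1/2)·U + (1/6)·V + (1/3)·W.
x-coordinate: (1/2)·5 + (1/6)·10 + (1/3)·(15/2) = 20/3.
y-coordinate: (1/2)·5 + (1/6)·(-12) + (1/3)·8 = 19/6.

(20/3, 19/6)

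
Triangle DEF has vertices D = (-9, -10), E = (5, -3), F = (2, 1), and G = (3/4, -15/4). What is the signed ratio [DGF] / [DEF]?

[DEF] = ½·((-9)·(-3−1) + 5·(1−(-10)) + 2·(-10−(-3))) = ½·(36 + 55 − 14) = 77/2.
[DGF] = ½·((-9)·(-15/4−1) + (3/4)·(1−(-10)) + 2·(-10−(-15/4))) = ½·(171/4 + 33/4 − 25/2) = 77/4, so the ratio is (77/4)/(77/2) = 1/2.

1/2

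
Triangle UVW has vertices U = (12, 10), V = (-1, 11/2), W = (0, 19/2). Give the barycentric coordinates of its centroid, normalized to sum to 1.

(1/3, 1/3, 1/3)

The centroid is the average of the vertices, so each weight is 1/3.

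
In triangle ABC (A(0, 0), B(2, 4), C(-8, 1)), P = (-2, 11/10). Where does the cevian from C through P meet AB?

Barycentric coordinates of P with respect to ABC: (1/2, 1/5, 3/10).
On side AB the C-coordinate is zero; dropping P's C-weight 3/10 and renormalizing the remaining 1/2 : 1/5 gives weights 5/7, 2/7 on A, B.
Q = (5/7)·(0, 0) + (2/7)·(2, 4) = (4/7, 8/7).

(4/7, 8/7)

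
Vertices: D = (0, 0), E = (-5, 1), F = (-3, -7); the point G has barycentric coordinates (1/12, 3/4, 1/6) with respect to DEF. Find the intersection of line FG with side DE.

(-9/2, 9/10)

Line FG meets DE where the F-coordinate vanishes; zeroing G's F-weight and renormalizing leaves D, E-weights 1/12 : 3/4 → (1/10, 9/10).
So H = (1/10)·D + (9/10)·E = (-9/2, 9/10).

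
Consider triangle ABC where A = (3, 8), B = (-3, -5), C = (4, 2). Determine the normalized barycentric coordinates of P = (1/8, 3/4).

(3/8, 1/2, 1/8)

Signed area of the reference triangle: [ABC] = ½·(3·(-5−2) + (-3)·(2−8) + 4·(8−(-5))) = ½·(-21 + 18 + 52) = 49/2.
[PBC] = ½·((1/8)·(-5−2) + (-3)·(2−(3/4)) + 4·(3/4−(-5))) = ½·(-7/8 − 15/4 + 23) = 147/16, so the A-coordinate is (147/16)/(49/2) = 3/8.
[APC] = ½·(3·(3/4−2) + (1/8)·(2−8) + 4·(8−(3/4))) = ½·(-15/4 − 3/4 + 29) = 49/4, so the B-coordinate is 1/2.
[ABP] = ½·(3·(-5−(3/4)) + (-3)·(3/4−8) + (1/8)·(8−(-5))) = ½·(-69/4 + 87/4 + 13/8) = 49/16, so the C-coordinate is 1/8.
Check: 3/8 + 1/2 + 1/8 = 1.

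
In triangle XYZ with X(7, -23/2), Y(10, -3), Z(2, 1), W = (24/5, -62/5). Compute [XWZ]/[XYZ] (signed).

[XYZ] = ½·(7·(-3−1) + 10·(1−(-23/2)) + 2·(-23/2−(-3))) = ½·(-28 + 125 − 17) = 40.
[XWZ] = ½·(7·(-62/5−1) + (24/5)·(1−(-23/2)) + 2·(-23/2−(-62/5))) = ½·(-469/5 + 60 + 9/5) = -16, so the ratio is (-16)/40 = -2/5.

-2/5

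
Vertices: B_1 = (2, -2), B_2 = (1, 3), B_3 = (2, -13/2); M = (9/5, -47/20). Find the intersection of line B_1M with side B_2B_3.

Barycentric coordinates of M with respect to B_1B_2B_3: (1/2, 1/5, 3/10).
On side B_2B_3 the B_1-coordinate is zero; dropping M's B_1-weight 1/2 and renormalizing the remaining 1/5 : 3/10 gives weights 2/5, 3/5 on B_2, B_3.
N = (2/5)·(1, 3) + (3/5)·(2, -13/2) = (8/5, -27/10).

(8/5, -27/10)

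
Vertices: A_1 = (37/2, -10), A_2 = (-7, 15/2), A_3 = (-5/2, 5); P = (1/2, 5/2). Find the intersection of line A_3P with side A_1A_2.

(3/2, 5/3)

Barycentric coordinates of P with respect to A_1A_2A_3: (1/4, 1/2, 1/4).
On side A_1A_2 the A_3-coordinate is zero; dropping P's A_3-weight 1/4 and renormalizing the remaining 1/4 : 1/2 gives weights 1/3, 2/3 on A_1, A_2.
Q = (1/3)·(37/2, -10) + (2/3)·(-7, 15/2) = (3/2, 5/3).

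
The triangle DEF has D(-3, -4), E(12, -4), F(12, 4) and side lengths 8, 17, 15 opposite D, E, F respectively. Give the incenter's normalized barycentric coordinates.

(1/5, 17/40, 3/8)

The incenter has barycentric coordinates proportional to the opposite side lengths: (8 : 17 : 15).
Normalizing by 8+17+15 = 40 gives (1/5, 17/40, 3/8).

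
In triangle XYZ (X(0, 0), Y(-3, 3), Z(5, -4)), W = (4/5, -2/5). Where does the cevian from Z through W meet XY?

Barycentric coordinates of W with respect to XYZ: (1/5, 2/5, 2/5).
On side XY the Z-coordinate is zero; dropping W's Z-weight 2/5 and renormalizing the remaining 1/5 : 2/5 gives weights 1/3, 2/3 on X, Y.
V = (1/3)·(0, 0) + (2/3)·(-3, 3) = (-2, 2).

(-2, 2)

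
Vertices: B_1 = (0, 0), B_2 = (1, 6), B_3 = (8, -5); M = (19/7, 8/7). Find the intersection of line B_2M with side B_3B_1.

(4, -5/2)

Barycentric coordinates of M with respect to B_1B_2B_3: (2/7, 3/7, 2/7).
On side B_3B_1 the B_2-coordinate is zero; dropping M's B_2-weight 3/7 and renormalizing the remaining 2/7 : 2/7 gives weights 1/2, 1/2 on B_3, B_1.
N = (1/2)·(8, -5) + (1/2)·(0, 0) = (4, -5/2).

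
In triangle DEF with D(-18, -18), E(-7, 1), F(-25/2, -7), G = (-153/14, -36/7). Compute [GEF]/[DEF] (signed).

[DEF] = ½·((-18)·(1−(-7)) + (-7)·(-7−(-18)) + (-25/2)·(-18−1)) = ½·(-144 − 77 + 475/2) = 33/4.
[GEF] = ½·((-153/14)·(1−(-7)) + (-7)·(-7−(-36/7)) + (-25/2)·(-36/7−1)) = ½·(-612/7 + 13 + 1075/14) = 33/28, so the ratio is (33/28)/(33/4) = 1/7.

1/7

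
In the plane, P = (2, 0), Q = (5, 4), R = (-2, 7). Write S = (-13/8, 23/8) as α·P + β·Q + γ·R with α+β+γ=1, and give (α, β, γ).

(3/4, -3/8, 5/8)

Signed area of the reference triangle: [PQR] = ½·(2·(4−7) + 5·(7−0) + (-2)·(0−4)) = ½·(-6 + 35 + 8) = 37/2.
[SQR] = ½·((-13/8)·(4−7) + 5·(7−(23/8)) + (-2)·(23/8−4)) = ½·(39/8 + 165/8 + 9/4) = 111/8, so the P-coordinate is (111/8)/(37/2) = 3/4.
[PSR] = ½·(2·(23/8−7) + (-13/8)·(7−0) + (-2)·(0−(23/8))) = ½·(-33/4 − 91/8 + 23/4) = -111/16, so the Q-coordinate is -3/8.
[PQS] = ½·(2·(4−(23/8)) + 5·(23/8−0) + (-13/8)·(0−4)) = ½·(9/4 + 115/8 + 13/2) = 185/16, so the R-coordinate is 5/8.
Check: 3/4 − 3/8 + 5/8 = 1.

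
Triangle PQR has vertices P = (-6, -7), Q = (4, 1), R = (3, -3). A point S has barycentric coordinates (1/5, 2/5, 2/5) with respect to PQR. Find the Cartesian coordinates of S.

S = (1/5)·P + (2/5)·Q + (2/5)·R.
x-coordinate: (1/5)·(-6) + (2/5)·4 + (2/5)·3 = 8/5.
y-coordinate: (1/5)·(-7) + (2/5)·1 + (2/5)·(-3) = -11/5.

(8/5, -11/5)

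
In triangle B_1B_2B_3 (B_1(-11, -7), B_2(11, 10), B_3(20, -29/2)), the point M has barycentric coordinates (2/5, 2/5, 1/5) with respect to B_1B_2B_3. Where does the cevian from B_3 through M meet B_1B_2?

Line B_3M meets B_1B_2 where the B_3-coordinate vanishes; zeroing M's B_3-weight and renormalizing leaves B_1, B_2-weights 2/5 : 2/5 → (1/2, 1/2).
So N = (1/2)·B_1 + (1/2)·B_2 = (0, 3/2).

(0, 3/2)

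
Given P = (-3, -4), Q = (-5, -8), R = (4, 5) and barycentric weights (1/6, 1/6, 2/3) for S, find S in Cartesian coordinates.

(4/3, 4/3)

S = (1/6)·P + (1/6)·Q + (2/3)·R.
x-coordinate: (1/6)·(-3) + (1/6)·(-5) + (2/3)·4 = 4/3.
y-coordinate: (1/6)·(-4) + (1/6)·(-8) + (2/3)·5 = 4/3.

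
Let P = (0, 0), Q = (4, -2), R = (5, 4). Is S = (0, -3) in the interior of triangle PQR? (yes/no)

Barycentric coordinates of S: (23/26, 15/26, -6/13).
The three coordinates are positive, positive, negative; a point is interior exactly when all three are positive.

no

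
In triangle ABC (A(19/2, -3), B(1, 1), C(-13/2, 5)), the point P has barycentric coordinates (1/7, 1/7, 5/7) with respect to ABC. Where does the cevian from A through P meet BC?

(-21/4, 13/3)

Line AP meets BC where the A-coordinate vanishes; zeroing P's A-weight and renormalizing leaves B, C-weights 1/7 : 5/7 → (1/6, 5/6).
So Q = (1/6)·B + (5/6)·C = (-21/4, 13/3).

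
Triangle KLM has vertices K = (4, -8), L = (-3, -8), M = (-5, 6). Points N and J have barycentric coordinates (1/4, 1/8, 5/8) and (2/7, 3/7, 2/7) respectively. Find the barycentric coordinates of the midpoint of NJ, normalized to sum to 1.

(15/56, 31/112, 51/112)

Since both coordinate triples sum to 1, the midpoint's barycentrics are the componentwise average.
(1/4+2/7)/2 = 15/56; similarly 31/112 and 51/112.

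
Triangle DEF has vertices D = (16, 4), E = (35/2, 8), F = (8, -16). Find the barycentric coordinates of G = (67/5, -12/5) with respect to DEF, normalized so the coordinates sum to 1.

Signed area of the reference triangle: [DEF] = ½·(16·(8−(-16)) + (35/2)·(-16−4) + 8·(4−8)) = ½·(384 − 350 − 32) = 1.
[GEF] = ½·((67/5)·(8−(-16)) + (35/2)·(-16−(-12/5)) + 8·(-12/5−8)) = ½·(1608/5 − 238 − 416/5) = 1/5, so the D-coordinate is (1/5)/1 = 1/5.
[DGF] = ½·(16·(-12/5−(-16)) + (67/5)·(-16−4) + 8·(4−(-12/5))) = ½·(1088/5 − 268 + 256/5) = 2/5, so the E-coordinate is 2/5.
[DEG] = ½·(16·(8−(-12/5)) + (35/2)·(-12/5−4) + (67/5)·(4−8)) = ½·(832/5 − 112 − 268/5) = 2/5, so the F-coordinate is 2/5.

(1/5, 2/5, 2/5)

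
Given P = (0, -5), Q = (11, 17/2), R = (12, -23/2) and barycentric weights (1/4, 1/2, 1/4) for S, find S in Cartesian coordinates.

(17/2, 1/8)

S = (1/4)·P + (1/2)·Q + (1/4)·R.
x-coordinate: (1/4)·0 + (1/2)·11 + (1/4)·12 = 17/2.
y-coordinate: (1/4)·(-5) + (1/2)·(17/2) + (1/4)·(-23/2) = 1/8.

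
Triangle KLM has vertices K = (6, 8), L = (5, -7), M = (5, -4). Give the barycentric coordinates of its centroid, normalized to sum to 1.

(1/3, 1/3, 1/3)

The centroid is the average of the vertices, so each weight is 1/3.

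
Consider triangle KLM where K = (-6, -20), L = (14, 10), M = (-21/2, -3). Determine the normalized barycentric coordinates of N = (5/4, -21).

Signed area of the reference triangle: [KLM] = ½·((-6)·(10−(-3)) + 14·(-3−(-20)) + (-21/2)·(-20−10)) = ½·(-78 + 238 + 315) = 475/2.
[NLM] = ½·((5/4)·(10−(-3)) + 14·(-3−(-21)) + (-21/2)·(-21−10)) = ½·(65/4 + 252 + 651/2) = 2375/8, so the K-coordinate is (2375/8)/(475/2) = 5/4.
[KNM] = ½·((-6)·(-21−(-3)) + (5/4)·(-3−(-20)) + (-21/2)·(-20−(-21))) = ½·(108 + 85/4 − 21/2) = 475/8, so the L-coordinate is 1/4.
[KLN] = ½·((-6)·(10−(-21)) + 14·(-21−(-20)) + (5/4)·(-20−10)) = ½·(-186 − 14 − 75/2) = -475/4, so the M-coordinate is -1/2.
Check: 5/4 + 1/4 − 1/2 = 1.

(5/4, 1/4, -1/2)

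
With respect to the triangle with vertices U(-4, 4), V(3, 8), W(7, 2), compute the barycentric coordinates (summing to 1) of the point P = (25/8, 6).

(1/8, 5/8, 1/4)

Signed area of the reference triangle: [UVW] = ½·((-4)·(8−2) + 3·(2−4) + 7·(4−8)) = ½·(-24 − 6 − 28) = -29.
[PVW] = ½·((25/8)·(8−2) + 3·(2−6) + 7·(6−8)) = ½·(75/4 − 12 − 14) = -29/8, so the U-coordinate is (-29/8)/(-29) = 1/8.
[UPW] = ½·((-4)·(6−2) + (25/8)·(2−4) + 7·(4−6)) = ½·(-16 − 25/4 − 14) = -145/8, so the V-coordinate is 5/8.
[UVP] = ½·((-4)·(8−6) + 3·(6−4) + (25/8)·(4−8)) = ½·(-8 + 6 − 25/2) = -29/4, so the W-coordinate is 1/4.
Check: 1/8 + 5/8 + 1/4 = 1.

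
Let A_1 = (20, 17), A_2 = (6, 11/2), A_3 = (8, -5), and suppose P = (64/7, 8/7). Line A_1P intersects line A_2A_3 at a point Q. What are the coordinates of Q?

(22/3, -3/2)

Barycentric coordinates of P with respect to A_1A_2A_3: (1/7, 2/7, 4/7).
On side A_2A_3 the A_1-coordinate is zero; dropping P's A_1-weight 1/7 and renormalizing the remaining 2/7 : 4/7 gives weights 1/3, 2/3 on A_2, A_3.
Q = (1/3)·(6, 11/2) + (2/3)·(8, -5) = (22/3, -3/2).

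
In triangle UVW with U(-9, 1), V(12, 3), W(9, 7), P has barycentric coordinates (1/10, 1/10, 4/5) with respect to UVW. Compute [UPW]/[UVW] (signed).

1/10

The signed ratio [UPW]/[UVW] equals the barycentric coordinate of P at vertex V, which is 1/10.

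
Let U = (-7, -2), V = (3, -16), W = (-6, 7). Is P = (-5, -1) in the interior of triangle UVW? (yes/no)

Barycentric coordinates of P: (49/104, 17/104, 19/52).
The three coordinates are positive, positive, positive; a point is interior exactly when all three are positive.

yes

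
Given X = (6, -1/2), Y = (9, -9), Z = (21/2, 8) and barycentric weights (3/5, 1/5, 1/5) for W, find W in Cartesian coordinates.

(15/2, -1/2)

W = (3/5)·X + (1/5)·Y + (1/5)·Z.
x-coordinate: (3/5)·6 + (1/5)·9 + (1/5)·(21/2) = 15/2.
y-coordinate: (3/5)·(-1/2) + (1/5)·(-9) + (1/5)·8 = -1/2.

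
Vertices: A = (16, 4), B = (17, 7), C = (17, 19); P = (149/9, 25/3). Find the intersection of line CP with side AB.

(115/7, 37/7)

Barycentric coordinates of P with respect to ABC: (4/9, 1/3, 2/9).
On side AB the C-coordinate is zero; dropping P's C-weight 2/9 and renormalizing the remaining 4/9 : 1/3 gives weights 4/7, 3/7 on A, B.
Q = (4/7)·(16, 4) + (3/7)·(17, 7) = (115/7, 37/7).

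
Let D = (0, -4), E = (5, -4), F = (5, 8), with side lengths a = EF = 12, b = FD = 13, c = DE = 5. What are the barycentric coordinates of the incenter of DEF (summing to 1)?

(2/5, 13/30, 1/6)

The incenter has barycentric coordinates proportional to the opposite side lengths: (12 : 13 : 5).
Normalizing by 12+13+5 = 30 gives (2/5, 13/30, 1/6).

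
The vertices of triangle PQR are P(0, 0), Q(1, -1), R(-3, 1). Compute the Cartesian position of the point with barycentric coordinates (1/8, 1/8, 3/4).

(-17/8, 5/8)

S = (1/8)·P + (1/8)·Q + (3/4)·R.
x-coordinate: (1/8)·0 + (1/8)·1 + (3/4)·(-3) = -17/8.
y-coordinate: (1/8)·0 + (1/8)·(-1) + (3/4)·1 = 5/8.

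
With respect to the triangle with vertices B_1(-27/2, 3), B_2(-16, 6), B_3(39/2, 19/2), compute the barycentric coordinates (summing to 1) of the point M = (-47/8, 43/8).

(1/2, 1/4, 1/4)

Signed area of the reference triangle: [B_1B_2B_3] = ½·((-27/2)·(6−(19/2)) + (-16)·(19/2−3) + (39/2)·(3−6)) = ½·(189/4 − 104 − 117/2) = -461/8.
[MB_2B_3] = ½·((-47/8)·(6−(19/2)) + (-16)·(19/2−(43/8)) + (39/2)·(43/8−6)) = ½·(329/16 − 66 − 195/16) = -461/16, so the B_1-coordinate is (-461/16)/(-461/8) = 1/2.
[B_1MB_3] = ½·((-27/2)·(43/8−(19/2)) + (-47/8)·(19/2−3) + (39/2)·(3−(43/8))) = ½·(891/16 − 611/16 − 741/16) = -461/32, so the B_2-coordinate is 1/4.
[B_1B_2M] = ½·((-27/2)·(6−(43/8)) + (-16)·(43/8−3) + (-47/8)·(3−6)) = ½·(-135/16 − 38 + 141/8) = -461/32, so the B_3-coordinate is 1/4.
Check: 1/2 + 1/4 + 1/4 = 1.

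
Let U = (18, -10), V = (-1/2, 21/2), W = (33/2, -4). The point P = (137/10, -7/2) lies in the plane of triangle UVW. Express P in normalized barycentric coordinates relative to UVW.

Signed area of the reference triangle: [UVW] = ½·(18·(21/2−(-4)) + (-1/2)·(-4−(-10)) + (33/2)·(-10−(21/2))) = ½·(261 − 3 − 1353/4) = -321/8.
[PVW] = ½·((137/10)·(21/2−(-4)) + (-1/2)·(-4−(-7/2)) + (33/2)·(-7/2−(21/2))) = ½·(3973/20 + 1/4 − 231) = -321/20, so the U-coordinate is (-321/20)/(-321/8) = 2/5.
[UPW] = ½·(18·(-7/2−(-4)) + (137/10)·(-4−(-10)) + (33/2)·(-10−(-7/2))) = ½·(9 + 411/5 − 429/4) = -321/40, so the V-coordinate is 1/5.
[UVP] = ½·(18·(21/2−(-7/2)) + (-1/2)·(-7/2−(-10)) + (137/10)·(-10−(21/2))) = ½·(252 − 13/4 − 5617/20) = -321/20, so the W-coordinate is 2/5.
Check: 2/5 + 1/5 + 2/5 = 1.

(2/5, 1/5, 2/5)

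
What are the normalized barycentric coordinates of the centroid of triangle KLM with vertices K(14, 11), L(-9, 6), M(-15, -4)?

(1/3, 1/3, 1/3)

The centroid is the average of the vertices, so each weight is 1/3.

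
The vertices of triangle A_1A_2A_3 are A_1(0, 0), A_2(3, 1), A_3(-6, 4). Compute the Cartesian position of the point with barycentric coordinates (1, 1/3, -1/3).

P = 1·A_1 + (1/3)·A_2 + (-1/3)·A_3.
x-coordinate: 1·0 + (1/3)·3 + (-1/3)·(-6) = 3.
y-coordinate: 1·0 + (1/3)·1 + (-1/3)·4 = -1.

(3, -1)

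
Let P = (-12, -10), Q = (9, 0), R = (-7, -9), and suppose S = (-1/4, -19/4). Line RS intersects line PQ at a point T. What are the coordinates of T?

(2, -10/3)

Barycentric coordinates of S with respect to PQR: (1/4, 1/2, 1/4).
On side PQ the R-coordinate is zero; dropping S's R-weight 1/4 and renormalizing the remaining 1/4 : 1/2 gives weights 1/3, 2/3 on P, Q.
T = (1/3)·(-12, -10) + (2/3)·(9, 0) = (2, -10/3).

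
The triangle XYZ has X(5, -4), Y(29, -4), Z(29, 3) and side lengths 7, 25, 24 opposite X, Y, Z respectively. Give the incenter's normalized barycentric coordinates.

The incenter has barycentric coordinates proportional to the opposite side lengths: (7 : 25 : 24).
Normalizing by 7+25+24 = 56 gives (1/8, 25/56, 3/7).

(1/8, 25/56, 3/7)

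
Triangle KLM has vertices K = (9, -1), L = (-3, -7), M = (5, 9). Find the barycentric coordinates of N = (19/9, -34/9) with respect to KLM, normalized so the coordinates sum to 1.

(7/18, 5/9, 1/18)

Signed area of the reference triangle: [KLM] = ½·(9·(-7−9) + (-3)·(9−(-1)) + 5·(-1−(-7))) = ½·(-144 − 30 + 30) = -72.
[NLM] = ½·((19/9)·(-7−9) + (-3)·(9−(-34/9)) + 5·(-34/9−(-7))) = ½·(-304/9 − 115/3 + 145/9) = -28, so the K-coordinate is (-28)/(-72) = 7/18.
[KNM] = ½·(9·(-34/9−9) + (19/9)·(9−(-1)) + 5·(-1−(-34/9))) = ½·(-115 + 190/9 + 125/9) = -40, so the L-coordinate is 5/9.
[KLN] = ½·(9·(-7−(-34/9)) + (-3)·(-34/9−(-1)) + (19/9)·(-1−(-7))) = ½·(-29 + 25/3 + 38/3) = -4, so the M-coordinate is 1/18.
Check: 7/18 + 5/9 + 1/18 = 1.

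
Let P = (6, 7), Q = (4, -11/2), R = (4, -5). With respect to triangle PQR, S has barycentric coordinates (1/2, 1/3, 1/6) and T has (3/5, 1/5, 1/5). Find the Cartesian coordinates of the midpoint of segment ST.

Barycentric coordinates of the midpoint are the average: (11/20, 4/15, 11/60).
Converting: (11/20)·P + (4/15)·Q + (11/60)·R = (51/10, 22/15).

(51/10, 22/15)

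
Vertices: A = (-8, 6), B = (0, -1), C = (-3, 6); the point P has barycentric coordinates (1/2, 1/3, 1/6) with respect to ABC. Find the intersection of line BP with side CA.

(-27/4, 6)

Line BP meets CA where the B-coordinate vanishes; zeroing P's B-weight and renormalizing leaves C, A-weights 1/6 : 1/2 → (1/4, 3/4).
So Q = (1/4)·C + (3/4)·A = (-27/4, 6).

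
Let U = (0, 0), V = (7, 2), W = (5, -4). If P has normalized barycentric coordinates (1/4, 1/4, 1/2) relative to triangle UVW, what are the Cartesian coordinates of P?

P = (1/4)·U + (1/4)·V + (1/2)·W.
x-coordinate: (1/4)·0 + (1/4)·7 + (1/2)·5 = 17/4.
y-coordinate: (1/4)·0 + (1/4)·2 + (1/2)·(-4) = -3/2.

(17/4, -3/2)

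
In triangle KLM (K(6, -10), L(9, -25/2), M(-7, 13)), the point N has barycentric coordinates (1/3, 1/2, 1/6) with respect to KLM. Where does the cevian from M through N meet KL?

Line MN meets KL where the M-coordinate vanishes; zeroing N's M-weight and renormalizing leaves K, L-weights 1/3 : 1/2 → (2/5, 3/5).
So J = (2/5)·K + (3/5)·L = (39/5, -23/2).

(39/5, -23/2)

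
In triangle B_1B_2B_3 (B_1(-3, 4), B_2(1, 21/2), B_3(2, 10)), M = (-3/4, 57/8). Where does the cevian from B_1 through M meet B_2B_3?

Barycentric coordinates of M with respect to B_1B_2B_3: (1/2, 1/4, 1/4).
On side B_2B_3 the B_1-coordinate is zero; dropping M's B_1-weight 1/2 and renormalizing the remaining 1/4 : 1/4 gives weights 1/2, 1/2 on B_2, B_3.
N = (1/2)·(1, 21/2) + (1/2)·(2, 10) = (3/2, 41/4).

(3/2, 41/4)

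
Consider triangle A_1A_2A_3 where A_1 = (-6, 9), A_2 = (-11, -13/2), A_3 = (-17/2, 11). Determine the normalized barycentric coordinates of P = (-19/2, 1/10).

(1/5, 3/5, 1/5)

Signed area of the reference triangle: [A_1A_2A_3] = ½·((-6)·(-13/2−11) + (-11)·(11−9) + (-17/2)·(9−(-13/2))) = ½·(105 − 22 − 527/4) = -195/8.
[PA_2A_3] = ½·((-19/2)·(-13/2−11) + (-11)·(11−(1/10)) + (-17/2)·(1/10−(-13/2))) = ½·(665/4 − 1199/10 − 561/10) = -39/8, so the A_1-coordinate is (-39/8)/(-195/8) = 1/5.
[A_1PA_3] = ½·((-6)·(1/10−11) + (-19/2)·(11−9) + (-17/2)·(9−(1/10))) = ½·(327/5 − 19 − 1513/20) = -117/8, so the A_2-coordinate is 3/5.
[A_1A_2P] = ½·((-6)·(-13/2−(1/10)) + (-11)·(1/10−9) + (-19/2)·(9−(-13/2))) = ½·(198/5 + 979/10 − 589/4) = -39/8, so the A_3-coordinate is 1/5.
Check: 1/5 + 3/5 + 1/5 = 1.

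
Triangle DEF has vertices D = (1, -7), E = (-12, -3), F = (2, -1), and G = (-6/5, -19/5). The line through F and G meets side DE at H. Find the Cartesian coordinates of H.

(-10/3, -17/3)

Barycentric coordinates of G with respect to DEF: (2/5, 1/5, 2/5).
On side DE the F-coordinate is zero; dropping G's F-weight 2/5 and renormalizing the remaining 2/5 : 1/5 gives weights 2/3, 1/3 on D, E.
H = (2/3)·(1, -7) + (1/3)·(-12, -3) = (-10/3, -17/3).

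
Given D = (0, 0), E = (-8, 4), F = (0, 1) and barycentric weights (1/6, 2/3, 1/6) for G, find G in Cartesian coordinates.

G = (1/6)·D + (2/3)·E + (1/6)·F.
x-coordinate: (1/6)·0 + (2/3)·(-8) + (1/6)·0 = -16/3.
y-coordinate: (1/6)·0 + (2/3)·4 + (1/6)·1 = 17/6.

(-16/3, 17/6)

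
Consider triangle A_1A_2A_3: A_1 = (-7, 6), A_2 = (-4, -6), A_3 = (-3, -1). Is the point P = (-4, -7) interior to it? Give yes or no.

Barycentric coordinates of P: (-1/27, 31/27, -1/9).
The three coordinates are negative, positive, negative; a point is interior exactly when all three are positive.

no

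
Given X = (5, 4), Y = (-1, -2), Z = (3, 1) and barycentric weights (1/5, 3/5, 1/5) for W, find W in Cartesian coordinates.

(1, -1/5)

W = (1/5)·X + (3/5)·Y + (1/5)·Z.
x-coordinate: (1/5)·5 + (3/5)·(-1) + (1/5)·3 = 1.
y-coordinate: (1/5)·4 + (3/5)·(-2) + (1/5)·1 = -1/5.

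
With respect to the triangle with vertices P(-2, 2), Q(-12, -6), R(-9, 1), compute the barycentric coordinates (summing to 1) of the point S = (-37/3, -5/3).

(-1/3, 1/3, 1)

Signed area of the reference triangle: [PQR] = ½·((-2)·(-6−1) + (-12)·(1−2) + (-9)·(2−(-6))) = ½·(14 + 12 − 72) = -23.
[SQR] = ½·((-37/3)·(-6−1) + (-12)·(1−(-5/3)) + (-9)·(-5/3−(-6))) = ½·(259/3 − 32 − 39) = 23/3, so the P-coordinate is (23/3)/(-23) = -1/3.
[PSR] = ½·((-2)·(-5/3−1) + (-37/3)·(1−2) + (-9)·(2−(-5/3))) = ½·(16/3 + 37/3 − 33) = -23/3, so the Q-coordinate is 1/3.
[PQS] = ½·((-2)·(-6−(-5/3)) + (-12)·(-5/3−2) + (-37/3)·(2−(-6))) = ½·(26/3 + 44 − 296/3) = -23, so the R-coordinate is 1.
Check: -1/3 + 1/3 + 1 = 1.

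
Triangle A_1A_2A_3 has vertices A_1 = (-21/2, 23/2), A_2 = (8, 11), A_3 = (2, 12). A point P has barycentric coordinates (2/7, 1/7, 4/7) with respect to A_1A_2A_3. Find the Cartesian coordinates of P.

P = (2/7)·A_1 + (1/7)·A_2 + (4/7)·A_3.
x-coordinate: (2/7)·(-21/2) + (1/7)·8 + (4/7)·2 = -5/7.
y-coordinate: (2/7)·(23/2) + (1/7)·11 + (4/7)·12 = 82/7.

(-5/7, 82/7)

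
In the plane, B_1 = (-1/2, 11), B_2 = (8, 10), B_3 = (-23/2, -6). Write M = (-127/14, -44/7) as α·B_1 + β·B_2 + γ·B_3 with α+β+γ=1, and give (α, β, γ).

(-2/7, 2/7, 1)

Signed area of the reference triangle: [B_1B_2B_3] = ½·((-1/2)·(10−(-6)) + 8·(-6−11) + (-23/2)·(11−10)) = ½·(-8 − 136 − 23/2) = -311/4.
[MB_2B_3] = ½·((-127/14)·(10−(-6)) + 8·(-6−(-44/7)) + (-23/2)·(-44/7−10)) = ½·(-1016/7 + 16/7 + 1311/7) = 311/14, so the B_1-coordinate is (311/14)/(-311/4) = -2/7.
[B_1MB_3] = ½·((-1/2)·(-44/7−(-6)) + (-127/14)·(-6−11) + (-23/2)·(11−(-44/7))) = ½·(1/7 + 2159/14 − 2783/14) = -311/14, so the B_2-coordinate is 2/7.
[B_1B_2M] = ½·((-1/2)·(10−(-44/7)) + 8·(-44/7−11) + (-127/14)·(11−10)) = ½·(-57/7 − 968/7 − 127/14) = -311/4, so the B_3-coordinate is 1.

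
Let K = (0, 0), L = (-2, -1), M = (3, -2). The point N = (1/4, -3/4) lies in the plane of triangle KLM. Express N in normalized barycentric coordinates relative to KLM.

(1/2, 1/4, 1/4)

Signed area of the reference triangle: [KLM] = ½·(0·(-1−(-2)) + (-2)·(-2−0) + 3·(0−(-1))) = ½·(0 + 4 + 3) = 7/2.
[NLM] = ½·((1/4)·(-1−(-2)) + (-2)·(-2−(-3/4)) + 3·(-3/4−(-1))) = ½·(1/4 + 5/2 + 3/4) = 7/4, so the K-coordinate is (7/4)/(7/2) = 1/2.
[KNM] = ½·(0·(-3/4−(-2)) + (1/4)·(-2−0) + 3·(0−(-3/4))) = ½·(0 − 1/2 + 9/4) = 7/8, so the L-coordinate is 1/4.
[KLN] = ½·(0·(-1−(-3/4)) + (-2)·(-3/4−0) + (1/4)·(0−(-1))) = ½·(0 + 3/2 + 1/4) = 7/8, so the M-coordinate is 1/4.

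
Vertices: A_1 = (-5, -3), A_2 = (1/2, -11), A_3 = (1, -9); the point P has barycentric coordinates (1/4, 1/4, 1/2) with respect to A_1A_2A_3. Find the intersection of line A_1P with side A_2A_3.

Line A_1P meets A_2A_3 where the A_1-coordinate vanishes; zeroing P's A_1-weight and renormalizing leaves A_2, A_3-weights 1/4 : 1/2 → (1/3, 2/3).
So Q = (1/3)·A_2 + (2/3)·A_3 = (5/6, -29/3).

(5/6, -29/3)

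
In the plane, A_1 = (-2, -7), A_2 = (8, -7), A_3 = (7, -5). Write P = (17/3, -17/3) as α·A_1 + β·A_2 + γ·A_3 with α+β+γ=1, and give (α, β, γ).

Signed area of the reference triangle: [A_1A_2A_3] = ½·((-2)·(-7−(-5)) + 8·(-5−(-7)) + 7·(-7−(-7))) = ½·(4 + 16 + 0) = 10.
[PA_2A_3] = ½·((17/3)·(-7−(-5)) + 8·(-5−(-17/3)) + 7·(-17/3−(-7))) = ½·(-34/3 + 16/3 + 28/3) = 5/3, so the A_1-coordinate is (5/3)/10 = 1/6.
[A_1PA_3] = ½·((-2)·(-17/3−(-5)) + (17/3)·(-5−(-7)) + 7·(-7−(-17/3))) = ½·(4/3 + 34/3 − 28/3) = 5/3, so the A_2-coordinate is 1/6.
[A_1A_2P] = ½·((-2)·(-7−(-17/3)) + 8·(-17/3−(-7)) + (17/3)·(-7−(-7))) = ½·(8/3 + 32/3 + 0) = 20/3, so the A_3-coordinate is 2/3.

(1/6, 1/6, 2/3)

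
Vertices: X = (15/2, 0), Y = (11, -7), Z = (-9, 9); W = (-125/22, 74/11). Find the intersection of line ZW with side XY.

Barycentric coordinates of W with respect to XYZ: (1/11, 1/11, 9/11).
On side XY the Z-coordinate is zero; dropping W's Z-weight 9/11 and renormalizing the remaining 1/11 : 1/11 gives weights 1/2, 1/2 on X, Y.
V = (1/2)·(15/2, 0) + (1/2)·(11, -7) = (37/4, -7/2).

(37/4, -7/2)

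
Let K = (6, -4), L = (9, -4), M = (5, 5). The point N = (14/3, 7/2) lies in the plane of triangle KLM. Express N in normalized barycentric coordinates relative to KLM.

Signed area of the reference triangle: [KLM] = ½·(6·(-4−5) + 9·(5−(-4)) + 5·(-4−(-4))) = ½·(-54 + 81 + 0) = 27/2.
[NLM] = ½·((14/3)·(-4−5) + 9·(5−(7/2)) + 5·(7/2−(-4))) = ½·(-42 + 27/2 + 75/2) = 9/2, so the K-coordinate is (9/2)/(27/2) = 1/3.
[KNM] = ½·(6·(7/2−5) + (14/3)·(5−(-4)) + 5·(-4−(7/2))) = ½·(-9 + 42 − 75/2) = -9/4, so the L-coordinate is -1/6.
[KLN] = ½·(6·(-4−(7/2)) + 9·(7/2−(-4)) + (14/3)·(-4−(-4))) = ½·(-45 + 135/2 + 0) = 45/4, so the M-coordinate is 5/6.
Check: 1/3 − 1/6 + 5/6 = 1.

(1/3, -1/6, 5/6)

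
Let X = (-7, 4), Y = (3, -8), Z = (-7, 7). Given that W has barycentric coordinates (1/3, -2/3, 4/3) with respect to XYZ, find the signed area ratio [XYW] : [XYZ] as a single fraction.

The signed ratio [XYW]/[XYZ] equals the barycentric coordinate of W at vertex Z, which is 4/3.

4/3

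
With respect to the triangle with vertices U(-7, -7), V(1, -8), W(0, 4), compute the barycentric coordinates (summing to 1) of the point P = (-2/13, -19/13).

(1/13, 5/13, 7/13)

Signed area of the reference triangle: [UVW] = ½·((-7)·(-8−4) + 1·(4−(-7)) + 0·(-7−(-8))) = ½·(84 + 11 + 0) = 95/2.
[PVW] = ½·((-2/13)·(-8−4) + 1·(4−(-19/13)) + 0·(-19/13−(-8))) = ½·(24/13 + 71/13 + 0) = 95/26, so the U-coordinate is (95/26)/(95/2) = 1/13.
[UPW] = ½·((-7)·(-19/13−4) + (-2/13)·(4−(-7)) + 0·(-7−(-19/13))) = ½·(497/13 − 22/13 + 0) = 475/26, so the V-coordinate is 5/13.
[UVP] = ½·((-7)·(-8−(-19/13)) + 1·(-19/13−(-7)) + (-2/13)·(-7−(-8))) = ½·(595/13 + 72/13 − 2/13) = 665/26, so the W-coordinate is 7/13.
Check: 1/13 + 5/13 + 7/13 = 1.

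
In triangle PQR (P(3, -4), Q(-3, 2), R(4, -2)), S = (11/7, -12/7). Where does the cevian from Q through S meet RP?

Barycentric coordinates of S with respect to PQR: (3/7, 2/7, 2/7).
On side RP the Q-coordinate is zero; dropping S's Q-weight 2/7 and renormalizing the remaining 2/7 : 3/7 gives weights 2/5, 3/5 on R, P.
T = (2/5)·(4, -2) + (3/5)·(3, -4) = (17/5, -16/5).

(17/5, -16/5)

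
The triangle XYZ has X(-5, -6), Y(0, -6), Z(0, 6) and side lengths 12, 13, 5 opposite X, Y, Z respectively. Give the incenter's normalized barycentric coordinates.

(2/5, 13/30, 1/6)

The incenter has barycentric coordinates proportional to the opposite side lengths: (12 : 13 : 5).
Normalizing by 12+13+5 = 30 gives (2/5, 13/30, 1/6).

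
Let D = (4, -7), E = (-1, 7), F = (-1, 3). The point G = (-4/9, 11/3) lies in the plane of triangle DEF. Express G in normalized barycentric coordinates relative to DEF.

Signed area of the reference triangle: [DEF] = ½·(4·(7−3) + (-1)·(3−(-7)) + (-1)·(-7−7)) = ½·(16 − 10 + 14) = 10.
[GEF] = ½·((-4/9)·(7−3) + (-1)·(3−(11/3)) + (-1)·(11/3−7)) = ½·(-16/9 + 2/3 + 10/3) = 10/9, so the D-coordinate is (10/9)/10 = 1/9.
[DGF] = ½·(4·(11/3−3) + (-4/9)·(3−(-7)) + (-1)·(-7−(11/3))) = ½·(8/3 − 40/9 + 32/3) = 40/9, so the E-coordinate is 4/9.
[DEG] = ½·(4·(7−(11/3)) + (-1)·(11/3−(-7)) + (-4/9)·(-7−7)) = ½·(40/3 − 32/3 + 56/9) = 40/9, so the F-coordinate is 4/9.
Check: 1/9 + 4/9 + 4/9 = 1.

(1/9, 4/9, 4/9)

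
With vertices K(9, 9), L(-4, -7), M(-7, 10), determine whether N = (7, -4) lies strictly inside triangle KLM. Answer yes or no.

Barycentric coordinates of N: (196/269, 210/269, -137/269).
The three coordinates are positive, positive, negative; a point is interior exactly when all three are positive.

no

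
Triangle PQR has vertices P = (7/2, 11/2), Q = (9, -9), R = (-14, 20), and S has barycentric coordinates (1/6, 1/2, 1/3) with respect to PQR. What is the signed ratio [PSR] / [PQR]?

The signed ratio [PSR]/[PQR] equals the barycentric coordinate of S at vertex Q, which is 1/2.

1/2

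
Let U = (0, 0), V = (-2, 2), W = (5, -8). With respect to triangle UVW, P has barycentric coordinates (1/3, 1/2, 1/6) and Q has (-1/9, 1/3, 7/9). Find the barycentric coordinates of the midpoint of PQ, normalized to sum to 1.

Since both coordinate triples sum to 1, the midpoint's barycentrics are the componentwise average.
(1/3+-1/9)/2 = 1/9; similarly 5/12 and 17/36.

(1/9, 5/12, 17/36)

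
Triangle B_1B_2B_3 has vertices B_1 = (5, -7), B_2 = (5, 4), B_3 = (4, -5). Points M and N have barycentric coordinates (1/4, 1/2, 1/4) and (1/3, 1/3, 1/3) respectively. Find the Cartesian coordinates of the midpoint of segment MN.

Barycentric coordinates of the midpoint are the average: (7/24, 5/12, 7/24).
Converting: (7/24)·B_1 + (5/12)·B_2 + (7/24)·B_3 = (113/24, -11/6).

(113/24, -11/6)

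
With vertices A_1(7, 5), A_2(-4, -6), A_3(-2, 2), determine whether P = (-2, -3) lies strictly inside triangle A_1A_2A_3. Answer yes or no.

Barycentric coordinates of P: (5/33, 15/22, 1/6).
The three coordinates are positive, positive, positive; a point is interior exactly when all three are positive.

yes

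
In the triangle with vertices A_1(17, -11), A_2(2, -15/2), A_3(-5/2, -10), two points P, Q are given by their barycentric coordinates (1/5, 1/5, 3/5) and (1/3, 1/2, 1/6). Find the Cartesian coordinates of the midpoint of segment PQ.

(171/40, -1127/120)

Barycentric coordinates of the midpoint are the average: (4/15, 7/20, 23/60).
Converting: (4/15)·A_1 + (7/20)·A_2 + (23/60)·A_3 = (171/40, -1127/120).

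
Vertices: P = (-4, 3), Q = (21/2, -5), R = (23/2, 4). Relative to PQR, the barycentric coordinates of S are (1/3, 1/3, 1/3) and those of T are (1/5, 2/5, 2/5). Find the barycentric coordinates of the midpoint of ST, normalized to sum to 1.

(4/15, 11/30, 11/30)

Since both coordinate triples sum to 1, the midpoint's barycentrics are the componentwise average.
(1/3+1/5)/2 = 4/15; similarly 11/30 and 11/30.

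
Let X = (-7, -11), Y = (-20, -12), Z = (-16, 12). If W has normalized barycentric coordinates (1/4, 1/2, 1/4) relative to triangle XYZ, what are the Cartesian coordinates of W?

W = (1/4)·X + (1/2)·Y + (1/4)·Z.
x-coordinate: (1/4)·(-7) + (1/2)·(-20) + (1/4)·(-16) = -63/4.
y-coordinate: (1/4)·(-11) + (1/2)·(-12) + (1/4)·12 = -23/4.

(-63/4, -23/4)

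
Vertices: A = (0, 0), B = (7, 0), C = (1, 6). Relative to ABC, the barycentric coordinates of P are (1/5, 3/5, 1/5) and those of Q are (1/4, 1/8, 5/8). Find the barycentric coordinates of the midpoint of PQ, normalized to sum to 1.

Since both coordinate triples sum to 1, the midpoint's barycentrics are the componentwise average.
(1/5+1/4)/2 = 9/40; similarly 29/80 and 33/80.

(9/40, 29/80, 33/80)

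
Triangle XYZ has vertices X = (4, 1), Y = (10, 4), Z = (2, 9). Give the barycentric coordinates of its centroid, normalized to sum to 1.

(1/3, 1/3, 1/3)

The centroid is the average of the vertices, so each weight is 1/3.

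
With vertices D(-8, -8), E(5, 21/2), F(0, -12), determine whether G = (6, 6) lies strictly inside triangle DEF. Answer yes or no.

Barycentric coordinates of G: (-9/40, 21/25, 77/200).
The three coordinates are negative, positive, positive; a point is interior exactly when all three are positive.

no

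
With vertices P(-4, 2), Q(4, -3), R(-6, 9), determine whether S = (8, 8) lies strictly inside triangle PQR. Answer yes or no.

Barycentric coordinates of S: (-79/23, 48/23, 54/23).
The three coordinates are negative, positive, positive; a point is interior exactly when all three are positive.

no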